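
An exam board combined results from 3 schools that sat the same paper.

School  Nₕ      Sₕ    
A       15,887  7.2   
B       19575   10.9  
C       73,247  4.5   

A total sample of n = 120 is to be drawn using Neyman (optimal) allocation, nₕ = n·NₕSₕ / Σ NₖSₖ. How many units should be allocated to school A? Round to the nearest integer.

21

A: NₕSₕ = 15887·7.2 = 114386.4
B: NₕSₕ = 19575·10.9 = 213367.5
C: NₕSₕ = 73247·4.5 = 329611.5
Σ NₕSₕ = 657365.4.
n_A = 120·114386.4/657365.4 = 20.881... → 21.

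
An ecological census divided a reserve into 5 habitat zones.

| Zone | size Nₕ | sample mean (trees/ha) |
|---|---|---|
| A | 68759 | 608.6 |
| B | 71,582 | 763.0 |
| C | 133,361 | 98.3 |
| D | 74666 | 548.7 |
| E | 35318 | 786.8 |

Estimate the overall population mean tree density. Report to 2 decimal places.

N = 68759 + 71582 + 133361 + 74666 + 35318 = 383686.
Weight each subgroup mean by Nₕ/N and sum.
Σ Nₕx̄ₕ = 68759·608.6 + 71582·763.0 + 133361·98.3 + 74666·548.7 + 35318·786.8 = 41846727.4 + 54617066 + 13109386.3 + 40969234.2 + 27788202.4 = 178330616.3.
Divide by N: 178330616.3 / 383686 = 464.7827... → 464.78.

464.78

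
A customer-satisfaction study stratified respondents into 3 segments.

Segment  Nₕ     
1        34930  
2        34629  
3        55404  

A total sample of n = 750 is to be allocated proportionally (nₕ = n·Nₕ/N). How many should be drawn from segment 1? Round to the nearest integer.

Share of segment 1 = 34930/124963 = 0.27952.
Allocate 750 × 0.27952 = 209.642... → 210.

210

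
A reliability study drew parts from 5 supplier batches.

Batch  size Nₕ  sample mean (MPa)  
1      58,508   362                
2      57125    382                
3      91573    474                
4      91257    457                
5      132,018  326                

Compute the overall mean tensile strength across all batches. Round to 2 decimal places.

397.58

N = 58508 + 57125 + 91573 + 91257 + 132018 = 430481.
The stratified mean weights each stratum mean by its population share Nₕ/N.
Σ Nₕx̄ₕ = 58508·362 + 57125·382 + 91573·474 + 91257·457 + 132018·326 = 21179896 + 21821750 + 43405602 + 41704449 + 43037868 = 171149565.
Divide by N: 171149565 / 430481 = 397.5775... → 397.58.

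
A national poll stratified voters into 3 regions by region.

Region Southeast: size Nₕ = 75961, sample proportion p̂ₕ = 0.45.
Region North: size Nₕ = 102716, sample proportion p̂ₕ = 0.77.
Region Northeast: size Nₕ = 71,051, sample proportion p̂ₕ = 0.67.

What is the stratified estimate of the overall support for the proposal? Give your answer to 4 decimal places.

Wₕ = Nₕ/N with N = 249728: 0.3042, 0.4113, 0.2845.
p̂_st = 0.3042·0.45 + 0.4113·0.77 + 0.2845·0.67 ≈ 0.644213... → 0.6442.

0.6442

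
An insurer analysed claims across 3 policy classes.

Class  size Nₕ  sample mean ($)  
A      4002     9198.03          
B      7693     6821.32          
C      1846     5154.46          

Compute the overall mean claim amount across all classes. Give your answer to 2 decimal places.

N = 4002 + 7693 + 1846 = 13541.
Overall mean = Σ (Nₕ/N)·x̄ₕ — weight by population share, not a simple average.
Σ Nₕx̄ₕ = 4002·9198.03 + 7693·6821.32 + 1846·5154.46 = 36810516.06 + 52476414.76 + 9515133.16 = 98802063.98.
Divide by N: 98802063.98 / 13541 = 7296.5116... → 7296.51.

7296.51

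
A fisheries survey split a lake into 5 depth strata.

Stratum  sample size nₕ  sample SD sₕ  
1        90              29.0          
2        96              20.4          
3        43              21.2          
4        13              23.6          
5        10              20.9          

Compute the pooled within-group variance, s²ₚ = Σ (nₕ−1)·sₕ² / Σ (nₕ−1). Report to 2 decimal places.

582.49

1: (90−1)·29.0² = 89·841 = 74849
2: (96−1)·20.4² = 95·416.16 = 39535.2
3: (43−1)·21.2² = 42·449.44 = 18876.48
4: (13−1)·23.6² = 12·556.96 = 6683.52
5: (10−1)·20.9² = 9·436.81 = 3931.29
Numerator = 143875.49; denominator = Σ(nₕ−1) = 247.
s²ₚ = 143875.49/247 = 582.4919... → 582.49.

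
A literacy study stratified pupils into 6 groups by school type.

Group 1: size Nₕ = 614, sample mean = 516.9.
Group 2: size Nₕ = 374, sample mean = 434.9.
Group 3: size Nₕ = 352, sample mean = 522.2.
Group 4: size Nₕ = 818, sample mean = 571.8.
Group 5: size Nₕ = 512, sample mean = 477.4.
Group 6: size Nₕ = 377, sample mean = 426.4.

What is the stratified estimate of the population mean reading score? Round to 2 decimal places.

N = 3047; weights Wₕ = Nₕ/N = (0.2015, 0.1227, 0.1155, 0.2685, 0.1680, 0.1237).
x̄_st = Σ Wₕ·x̄ₕ = 0.2015·516.9 + 0.1227·434.9 + 0.1155·522.2 + 0.2685·571.8 + 0.1680·477.4 + 0.1237·426.4 ≈ 504.3510...
→ 504.35.

504.35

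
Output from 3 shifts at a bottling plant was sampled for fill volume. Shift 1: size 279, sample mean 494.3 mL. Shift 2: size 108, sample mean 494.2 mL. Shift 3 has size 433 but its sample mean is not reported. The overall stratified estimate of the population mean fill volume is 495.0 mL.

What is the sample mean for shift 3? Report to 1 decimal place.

Σ Nₕx̄ₕ = N·μ, so 433·x̄_3 = 820·495.0 − (279·494.3 + 108·494.2).
= 405900 − 191283.3 = 214616.7.
x̄_3 = 214616.7 / 433 = 495.651... → 495.7.

495.7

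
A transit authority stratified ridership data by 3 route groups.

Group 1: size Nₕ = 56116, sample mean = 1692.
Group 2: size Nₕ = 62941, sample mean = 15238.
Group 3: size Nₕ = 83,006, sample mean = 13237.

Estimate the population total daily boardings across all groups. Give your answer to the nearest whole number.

2152793652

1: 56116·1692 = 94948272
2: 62941·15238 = 959094958
3: 83006·13237 = 1098750422
τ̂ = Σ Nₕx̄ₕ = 2152793652.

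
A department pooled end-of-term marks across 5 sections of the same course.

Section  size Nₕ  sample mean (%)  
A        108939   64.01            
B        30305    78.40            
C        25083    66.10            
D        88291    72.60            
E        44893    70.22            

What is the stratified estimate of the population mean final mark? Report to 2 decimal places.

69.14

N = 297511; weights Wₕ = Nₕ/N = (0.3662, 0.1019, 0.0843, 0.2968, 0.1509).
x̄_st = Σ Wₕ·x̄ₕ = 0.3662·64.01 + 0.1019·78.40 + 0.0843·66.10 + 0.2968·72.60 + 0.1509·70.22 ≈ 69.1383...
→ 69.14.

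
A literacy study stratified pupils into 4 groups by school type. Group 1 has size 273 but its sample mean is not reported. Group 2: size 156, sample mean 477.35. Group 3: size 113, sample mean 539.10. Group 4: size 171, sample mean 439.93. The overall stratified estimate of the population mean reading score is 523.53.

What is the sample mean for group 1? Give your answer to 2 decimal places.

Σ Nₕx̄ₕ = N·μ, so 273·x̄_1 = 713·523.53 − (156·477.35 + 113·539.10 + 171·439.93).
= 373276.89 − 210612.93 = 162663.96.
x̄_1 = 162663.96 / 273 = 595.8387... → 595.84.

595.84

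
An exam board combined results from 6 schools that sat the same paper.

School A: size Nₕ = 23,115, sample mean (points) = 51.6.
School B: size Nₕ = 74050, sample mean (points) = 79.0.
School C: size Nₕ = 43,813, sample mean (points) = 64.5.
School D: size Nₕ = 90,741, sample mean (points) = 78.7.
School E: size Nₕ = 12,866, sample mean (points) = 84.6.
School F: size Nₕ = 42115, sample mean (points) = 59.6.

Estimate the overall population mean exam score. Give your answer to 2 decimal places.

x̄_st = (Σ Nₕx̄ₕ) / (Σ Nₕ) = (23115·51.6 + 74050·79.0 + 43813·64.5 + 90741·78.7 + 12866·84.6 + 42115·59.6) / 286700
= 20608456.8 / 286700 = 71.8816... → 71.88.

71.88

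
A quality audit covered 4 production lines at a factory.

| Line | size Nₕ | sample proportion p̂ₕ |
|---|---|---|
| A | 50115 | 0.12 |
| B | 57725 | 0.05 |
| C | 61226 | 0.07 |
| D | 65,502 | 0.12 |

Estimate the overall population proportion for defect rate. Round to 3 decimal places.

0.090

N = 50115 + 57725 + 61226 + 65502 = 234568.
Overall proportion = Σ (Nₕ/N)·p̂ₕ.
Σ Nₕp̂ₕ = 6013.8 + 2886.25 + 4285.82 + 7860.24 = 21046.11.
21046.11 / 234568 = 0.08972... → 0.090.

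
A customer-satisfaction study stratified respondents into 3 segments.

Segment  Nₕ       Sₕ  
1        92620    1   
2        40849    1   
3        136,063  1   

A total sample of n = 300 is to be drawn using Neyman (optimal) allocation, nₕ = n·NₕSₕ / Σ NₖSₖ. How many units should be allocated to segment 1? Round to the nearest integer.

Σ NₕSₕ = 92620·1 + 40849·1 + 136063·1 = 269532.
Share for 1: 92620/269532 = 0.34363.
n_1 = 300 × 0.34363 = 103.090... → 103.

103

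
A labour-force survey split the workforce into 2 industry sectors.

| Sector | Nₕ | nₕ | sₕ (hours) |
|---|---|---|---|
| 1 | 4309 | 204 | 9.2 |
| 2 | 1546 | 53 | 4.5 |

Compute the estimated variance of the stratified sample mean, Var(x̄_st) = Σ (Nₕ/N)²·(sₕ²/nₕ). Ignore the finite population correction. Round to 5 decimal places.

0.25136

N = 5855. Term for each stratum: Wₕ²sₕ²/nₕ.
Var(x̄_st) = 0.22472153 + 0.02663878 = 0.25136031 → 0.25136.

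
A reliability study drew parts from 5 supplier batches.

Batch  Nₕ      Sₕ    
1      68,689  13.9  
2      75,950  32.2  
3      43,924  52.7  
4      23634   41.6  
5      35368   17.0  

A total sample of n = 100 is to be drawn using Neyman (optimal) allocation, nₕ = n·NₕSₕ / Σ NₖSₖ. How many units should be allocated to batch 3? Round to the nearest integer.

32

1: NₕSₕ = 68689·13.9 = 954777.1
2: NₕSₕ = 75950·32.2 = 2445590
3: NₕSₕ = 43924·52.7 = 2314794.8
4: NₕSₕ = 23634·41.6 = 983174.4
5: NₕSₕ = 35368·17.0 = 601256
Σ NₕSₕ = 7299592.3.
n_3 = 100·2314794.8/7299592.3 = 31.711... → 32.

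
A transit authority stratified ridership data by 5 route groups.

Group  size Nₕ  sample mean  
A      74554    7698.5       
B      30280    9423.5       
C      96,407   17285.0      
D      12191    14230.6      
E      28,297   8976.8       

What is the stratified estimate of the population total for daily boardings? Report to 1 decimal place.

A: 74554·7698.5 = 573953969
B: 30280·9423.5 = 285343580
C: 96407·17285.0 = 1666394995
D: 12191·14230.6 = 173485244.6
E: 28297·8976.8 = 254016509.6
τ̂ = Σ Nₕx̄ₕ = 2953194298.2.

2953194298.2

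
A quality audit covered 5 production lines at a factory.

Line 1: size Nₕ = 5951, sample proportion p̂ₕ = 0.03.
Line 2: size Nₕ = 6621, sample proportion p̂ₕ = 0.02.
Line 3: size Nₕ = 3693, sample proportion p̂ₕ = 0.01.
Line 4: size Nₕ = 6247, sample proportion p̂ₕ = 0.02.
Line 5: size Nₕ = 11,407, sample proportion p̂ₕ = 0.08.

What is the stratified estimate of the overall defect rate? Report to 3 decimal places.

0.041

Wₕ = Nₕ/N with N = 33919: 0.1754, 0.1952, 0.1089, 0.1842, 0.3363.
p̂_st = 0.1754·0.03 + 0.1952·0.02 + 0.1089·0.01 + 0.1842·0.02 + 0.3363·0.08 ≈ 0.04084... → 0.041.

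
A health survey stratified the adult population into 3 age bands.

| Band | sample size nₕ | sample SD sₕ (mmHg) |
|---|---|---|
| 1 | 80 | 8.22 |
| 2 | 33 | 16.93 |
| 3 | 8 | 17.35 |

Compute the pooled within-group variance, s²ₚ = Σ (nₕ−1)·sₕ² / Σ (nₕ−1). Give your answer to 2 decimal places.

140.82

1: (80−1)·8.22² = 79·67.5684 = 5337.9036
2: (33−1)·16.93² = 32·286.6249 = 9171.9968
3: (8−1)·17.35² = 7·301.0225 = 2107.1575
Numerator = 16617.0579; denominator = Σ(nₕ−1) = 118.
s²ₚ = 16617.0579/118 = 140.8225... → 140.82.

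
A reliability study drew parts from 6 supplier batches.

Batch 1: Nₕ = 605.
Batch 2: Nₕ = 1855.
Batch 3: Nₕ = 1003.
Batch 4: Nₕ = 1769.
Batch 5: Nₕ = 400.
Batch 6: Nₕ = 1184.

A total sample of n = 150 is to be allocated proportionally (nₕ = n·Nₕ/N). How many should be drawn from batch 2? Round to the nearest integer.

N = 605 + 1855 + 1003 + 1769 + 400 + 1184 = 6816.
n_2 = 150·1855/6816 = 40.823... → 41.

41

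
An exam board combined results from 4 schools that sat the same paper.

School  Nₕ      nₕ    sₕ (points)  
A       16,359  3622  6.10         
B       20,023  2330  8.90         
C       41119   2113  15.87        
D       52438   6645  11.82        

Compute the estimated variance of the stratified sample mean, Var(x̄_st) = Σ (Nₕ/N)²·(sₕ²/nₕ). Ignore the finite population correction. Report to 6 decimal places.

N = 129939; Wₕ = Nₕ/N.
school A: (16359/129939)²·6.10²/3622 = 0.000162834
school B: (20023/129939)²·8.90²/2330 = 0.000807241
school C: (41119/129939)²·15.87²/2113 = 0.011936044
school D: (52438/129939)²·11.82²/6645 = 0.003424153
Sum = 0.016330272 → 0.016330.

0.016330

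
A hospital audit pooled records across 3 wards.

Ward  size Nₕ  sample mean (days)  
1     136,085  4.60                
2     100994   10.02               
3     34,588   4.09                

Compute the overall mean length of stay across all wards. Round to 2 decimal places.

N = 136085 + 100994 + 34588 = 271667.
The stratified mean weights each stratum mean by its population share Nₕ/N.
Σ Nₕx̄ₕ = 136085·4.60 + 100994·10.02 + 34588·4.09 = 625991 + 1011959.88 + 141464.92 = 1779415.8.
Divide by N: 1779415.8 / 271667 = 6.5500... → 6.55.

6.55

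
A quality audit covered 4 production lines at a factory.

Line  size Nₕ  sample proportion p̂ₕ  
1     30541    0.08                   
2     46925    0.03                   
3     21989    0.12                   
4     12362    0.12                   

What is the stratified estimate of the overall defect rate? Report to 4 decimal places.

Wₕ = Nₕ/N with N = 111817: 0.2731, 0.4197, 0.1967, 0.1106.
p̂_st = 0.2731·0.08 + 0.4197·0.03 + 0.1967·0.12 + 0.1106·0.12 ≈ 0.071305... → 0.0713.

0.0713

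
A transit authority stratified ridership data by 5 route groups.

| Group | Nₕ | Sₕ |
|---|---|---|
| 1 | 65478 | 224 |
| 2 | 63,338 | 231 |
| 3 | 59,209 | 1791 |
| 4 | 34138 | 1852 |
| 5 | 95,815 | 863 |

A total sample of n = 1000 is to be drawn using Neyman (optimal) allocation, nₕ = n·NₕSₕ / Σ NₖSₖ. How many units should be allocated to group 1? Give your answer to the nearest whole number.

Σ NₕSₕ = 65478·224 + 63338·231 + 59209·1791 + 34138·1852 + 95815·863 = 281253390.
Share for 1: 14667072/281253390 = 0.05215.
n_1 = 1000 × 0.05215 = 52.149... → 52.

52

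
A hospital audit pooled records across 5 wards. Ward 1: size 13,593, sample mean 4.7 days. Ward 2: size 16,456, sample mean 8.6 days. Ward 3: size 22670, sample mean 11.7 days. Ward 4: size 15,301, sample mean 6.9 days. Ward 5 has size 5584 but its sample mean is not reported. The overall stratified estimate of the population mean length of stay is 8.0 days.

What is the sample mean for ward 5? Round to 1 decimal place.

Σ Nₕx̄ₕ = N·μ, so 5584·x̄_5 = 73604·8.0 − (13593·4.7 + 16456·8.6 + 22670·11.7 + 15301·6.9).
= 588832 − 576224.6 = 12607.4.
x̄_5 = 12607.4 / 5584 = 2.258... → 2.3.

2.3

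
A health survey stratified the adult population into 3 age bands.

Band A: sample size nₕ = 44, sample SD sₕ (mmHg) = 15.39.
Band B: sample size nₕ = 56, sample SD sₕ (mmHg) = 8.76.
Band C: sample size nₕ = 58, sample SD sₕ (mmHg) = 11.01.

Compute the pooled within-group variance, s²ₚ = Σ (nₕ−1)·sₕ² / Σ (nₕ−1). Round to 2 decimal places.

A: (44−1)·15.39² = 43·236.8521 = 10184.6403
B: (56−1)·8.76² = 55·76.7376 = 4220.568
C: (58−1)·11.01² = 57·121.2201 = 6909.5457
Numerator = 21314.754; denominator = Σ(nₕ−1) = 155.
s²ₚ = 21314.754/155 = 137.5145... → 137.51.

137.51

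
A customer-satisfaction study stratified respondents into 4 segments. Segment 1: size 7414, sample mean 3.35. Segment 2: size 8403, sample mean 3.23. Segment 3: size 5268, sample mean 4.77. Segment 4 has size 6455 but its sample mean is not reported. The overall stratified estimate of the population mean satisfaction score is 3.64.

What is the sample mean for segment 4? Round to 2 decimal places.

N = 7414 + 8403 + 5268 + 6455 = 27540.
Overall total = μ·N = 3.64·27540 = 100245.6.
Subtract the known strata: 7414·3.35 + 8403·3.23 + 5268·4.77 = 77106.95.
Remaining total for segment 4: 100245.6 − 77106.95 = 23138.65.
Divide by its size: 23138.65 / 6455 = 3.5846... → 3.58.

3.58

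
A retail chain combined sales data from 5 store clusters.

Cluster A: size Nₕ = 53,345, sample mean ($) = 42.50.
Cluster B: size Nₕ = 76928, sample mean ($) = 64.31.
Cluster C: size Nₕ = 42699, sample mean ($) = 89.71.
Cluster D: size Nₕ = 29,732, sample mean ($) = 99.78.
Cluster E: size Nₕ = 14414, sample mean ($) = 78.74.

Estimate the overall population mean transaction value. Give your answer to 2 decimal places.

69.76

N = 53345 + 76928 + 42699 + 29732 + 14414 = 217118.
Weight each subgroup mean by Nₕ/N and sum.
Σ Nₕx̄ₕ = 53345·42.50 + 76928·64.31 + 42699·89.71 + 29732·99.78 + 14414·78.74 = 2267162.5 + 4947239.68 + 3830527.29 + 2966658.96 + 1134958.36 = 15146546.79.
Divide by N: 15146546.79 / 217118 = 69.7618... → 69.76.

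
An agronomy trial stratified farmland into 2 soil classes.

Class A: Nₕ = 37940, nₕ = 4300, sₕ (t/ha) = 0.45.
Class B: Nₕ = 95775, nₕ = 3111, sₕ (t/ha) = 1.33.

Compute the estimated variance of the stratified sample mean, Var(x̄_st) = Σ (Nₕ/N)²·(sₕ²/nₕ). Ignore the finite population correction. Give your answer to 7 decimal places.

N = 133715. Term for each stratum: Wₕ²sₕ²/nₕ.
Var(x̄_st) = 0.0000037913 + 0.0002917073 = 0.0002954986 → 0.0002955.

0.0002955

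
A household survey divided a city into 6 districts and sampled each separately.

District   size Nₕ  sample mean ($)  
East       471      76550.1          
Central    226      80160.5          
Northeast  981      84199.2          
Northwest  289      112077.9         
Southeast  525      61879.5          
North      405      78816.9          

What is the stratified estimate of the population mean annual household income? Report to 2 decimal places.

80624.40

x̄_st = (Σ Nₕx̄ₕ) / (Σ Nₕ) = (471·76550.1 + 226·80160.5 + 981·84199.2 + 289·112077.9 + 525·61879.5 + 405·78816.9) / 2897
= 233568880.4 / 2897 = 80624.3978... → 80624.40.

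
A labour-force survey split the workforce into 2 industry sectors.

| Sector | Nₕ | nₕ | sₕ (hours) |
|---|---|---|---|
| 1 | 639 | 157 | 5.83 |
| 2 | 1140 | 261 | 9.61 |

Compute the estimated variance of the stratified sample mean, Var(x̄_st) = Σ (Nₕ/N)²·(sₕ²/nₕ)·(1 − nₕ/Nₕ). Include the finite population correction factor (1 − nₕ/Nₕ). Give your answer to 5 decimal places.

0.13310

N = 1779; Wₕ = Nₕ/N.
sector 1: (639/1779)²·5.83²/157·(1 − 157/639) = 0.02106849
sector 2: (1140/1779)²·9.61²/261·(1 − 261/1140) = 0.11203355
Sum = 0.13310204 → 0.13310.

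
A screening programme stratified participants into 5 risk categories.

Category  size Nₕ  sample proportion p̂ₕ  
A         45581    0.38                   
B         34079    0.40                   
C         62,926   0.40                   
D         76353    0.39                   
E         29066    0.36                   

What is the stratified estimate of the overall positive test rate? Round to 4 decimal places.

0.3886

Wₕ = Nₕ/N with N = 248005: 0.1838, 0.1374, 0.2537, 0.3079, 0.1172.
p̂_st = 0.1838·0.38 + 0.1374·0.40 + 0.2537·0.40 + 0.3079·0.39 + 0.1172·0.36 ≈ 0.388558... → 0.3886.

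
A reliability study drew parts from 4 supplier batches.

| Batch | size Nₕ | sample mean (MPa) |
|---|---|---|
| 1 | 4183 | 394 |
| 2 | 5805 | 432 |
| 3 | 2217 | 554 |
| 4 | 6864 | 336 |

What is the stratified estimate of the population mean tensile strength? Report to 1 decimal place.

N = 4183 + 5805 + 2217 + 6864 = 19069.
Overall mean = Σ (Nₕ/N)·x̄ₕ — weight by population share, not a simple average.
Σ Nₕx̄ₕ = 4183·394 + 5805·432 + 2217·554 + 6864·336 = 1648102 + 2507760 + 1228218 + 2306304 = 7690384.
Divide by N: 7690384 / 19069 = 403.292... → 403.3.

403.3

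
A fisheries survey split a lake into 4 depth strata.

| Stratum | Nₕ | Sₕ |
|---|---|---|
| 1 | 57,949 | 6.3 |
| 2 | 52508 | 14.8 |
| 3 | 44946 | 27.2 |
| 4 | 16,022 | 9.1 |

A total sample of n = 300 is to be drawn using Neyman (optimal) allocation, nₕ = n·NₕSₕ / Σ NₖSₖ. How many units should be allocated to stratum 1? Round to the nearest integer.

Σ NₕSₕ = 57949·6.3 + 52508·14.8 + 44946·27.2 + 16022·9.1 = 2510528.5.
Share for 1: 365078.7/2510528.5 = 0.14542.
n_1 = 300 × 0.14542 = 43.626... → 44.

44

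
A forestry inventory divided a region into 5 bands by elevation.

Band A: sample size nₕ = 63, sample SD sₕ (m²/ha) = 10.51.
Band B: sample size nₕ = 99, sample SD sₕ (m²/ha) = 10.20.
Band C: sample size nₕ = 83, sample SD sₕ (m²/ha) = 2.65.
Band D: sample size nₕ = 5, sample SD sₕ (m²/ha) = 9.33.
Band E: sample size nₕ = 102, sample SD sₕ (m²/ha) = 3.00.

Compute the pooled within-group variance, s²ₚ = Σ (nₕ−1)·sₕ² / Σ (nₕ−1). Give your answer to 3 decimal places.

Degrees of freedom: 62 + 98 + 82 + 4 + 101 = 347.
Σ(nₕ−1)sₕ² = 62·110.4601 + 98·104.04 + 82·7.0225 + 4·87.0489 + 101·9 = 18877.4868.
s²ₚ = 18877.4868 / 347 = 54.40198... → 54.402.

54.402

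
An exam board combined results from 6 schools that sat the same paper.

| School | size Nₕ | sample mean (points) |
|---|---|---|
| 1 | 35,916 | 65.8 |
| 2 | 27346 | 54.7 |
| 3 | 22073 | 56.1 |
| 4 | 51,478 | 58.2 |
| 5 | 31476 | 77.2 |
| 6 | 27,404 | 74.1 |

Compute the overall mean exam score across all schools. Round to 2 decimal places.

64.15

N = 195693; weights Wₕ = Nₕ/N = (0.1835, 0.1397, 0.1128, 0.2631, 0.1608, 0.1400).
x̄_st = Σ Wₕ·x̄ₕ = 0.1835·65.8 + 0.1397·54.7 + 0.1128·56.1 + 0.2631·58.2 + 0.1608·77.2 + 0.1400·74.1 ≈ 64.1515...
→ 64.15.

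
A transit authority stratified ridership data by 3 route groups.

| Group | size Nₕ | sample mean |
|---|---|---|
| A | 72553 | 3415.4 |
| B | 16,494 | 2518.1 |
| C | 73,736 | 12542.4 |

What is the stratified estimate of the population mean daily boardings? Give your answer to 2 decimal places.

7458.75

N = 162783; weights Wₕ = Nₕ/N = (0.4457, 0.1013, 0.4530).
x̄_st = Σ Wₕ·x̄ₕ = 0.4457·3415.4 + 0.1013·2518.1 + 0.4530·12542.4 ≈ 7458.7485...
→ 7458.75.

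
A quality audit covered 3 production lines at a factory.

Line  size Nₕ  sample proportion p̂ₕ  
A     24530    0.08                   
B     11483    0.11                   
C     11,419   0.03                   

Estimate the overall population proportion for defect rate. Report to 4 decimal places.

0.0752

N = 24530 + 11483 + 11419 = 47432.
Overall proportion = Σ (Nₕ/N)·p̂ₕ.
Σ Nₕp̂ₕ = 1962.4 + 1263.13 + 342.57 = 3568.1.
3568.1 / 47432 = 0.075226... → 0.0752.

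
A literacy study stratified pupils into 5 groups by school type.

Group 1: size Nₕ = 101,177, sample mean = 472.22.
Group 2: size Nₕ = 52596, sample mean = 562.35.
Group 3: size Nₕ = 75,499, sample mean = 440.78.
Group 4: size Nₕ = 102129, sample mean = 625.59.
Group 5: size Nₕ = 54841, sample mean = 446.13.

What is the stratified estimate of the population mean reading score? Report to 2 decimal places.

515.20

x̄_st = (Σ Nₕx̄ₕ) / (Σ Nₕ) = (101177·472.22 + 52596·562.35 + 75499·440.78 + 102129·625.59 + 54841·446.13) / 386242
= 198990709.2 / 386242 = 515.1970... → 515.20.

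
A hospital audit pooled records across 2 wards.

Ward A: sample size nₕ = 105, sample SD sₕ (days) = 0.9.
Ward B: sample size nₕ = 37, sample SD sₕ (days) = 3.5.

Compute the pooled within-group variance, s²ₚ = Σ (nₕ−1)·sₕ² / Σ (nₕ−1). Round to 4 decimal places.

Degrees of freedom: 104 + 36 = 140.
Σ(nₕ−1)sₕ² = 104·0.81 + 36·12.25 = 525.24.
s²ₚ = 525.24 / 140 = 3.751714... → 3.7517.

3.7517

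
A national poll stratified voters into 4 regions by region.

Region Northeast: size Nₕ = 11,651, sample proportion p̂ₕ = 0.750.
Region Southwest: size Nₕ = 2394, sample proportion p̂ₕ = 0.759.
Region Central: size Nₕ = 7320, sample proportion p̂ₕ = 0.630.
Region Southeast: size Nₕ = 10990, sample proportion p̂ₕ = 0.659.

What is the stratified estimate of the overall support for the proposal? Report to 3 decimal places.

N = 11651 + 2394 + 7320 + 10990 = 32355.
Overall proportion = Σ (Nₕ/N)·p̂ₕ.
Σ Nₕp̂ₕ = 8738.25 + 1817.046 + 4611.6 + 7242.41 = 22409.306.
22409.306 / 32355 = 0.69261... → 0.693.

0.693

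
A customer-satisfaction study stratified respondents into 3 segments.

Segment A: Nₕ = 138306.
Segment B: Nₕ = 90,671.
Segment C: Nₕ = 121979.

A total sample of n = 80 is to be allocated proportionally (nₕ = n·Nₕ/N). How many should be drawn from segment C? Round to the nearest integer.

Share of segment C = 121979/350956 = 0.34756.
Allocate 80 × 0.34756 = 27.805... → 28.

28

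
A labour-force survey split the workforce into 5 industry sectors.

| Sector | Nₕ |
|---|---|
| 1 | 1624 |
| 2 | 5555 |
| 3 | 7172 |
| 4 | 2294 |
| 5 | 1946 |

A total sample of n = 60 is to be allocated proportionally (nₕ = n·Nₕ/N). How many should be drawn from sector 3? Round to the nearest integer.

N = 1624 + 5555 + 7172 + 2294 + 1946 = 18591.
n_3 = 60·7172/18591 = 23.147... → 23.

23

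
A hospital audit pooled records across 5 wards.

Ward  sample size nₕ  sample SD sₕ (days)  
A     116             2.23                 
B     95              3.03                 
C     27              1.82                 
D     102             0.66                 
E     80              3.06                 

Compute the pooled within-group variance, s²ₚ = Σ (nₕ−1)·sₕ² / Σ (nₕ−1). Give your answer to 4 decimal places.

5.5536

Degrees of freedom: 115 + 94 + 26 + 101 + 79 = 415.
Σ(nₕ−1)sₕ² = 115·4.9729 + 94·9.1809 + 26·3.3124 + 101·0.4356 + 79·9.3636 = 2304.7305.
s²ₚ = 2304.7305 / 415 = 5.553567... → 5.5536.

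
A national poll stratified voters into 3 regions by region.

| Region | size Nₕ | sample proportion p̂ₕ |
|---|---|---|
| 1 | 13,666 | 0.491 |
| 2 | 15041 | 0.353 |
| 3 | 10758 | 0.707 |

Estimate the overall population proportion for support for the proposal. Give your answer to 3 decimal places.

N = 13666 + 15041 + 10758 = 39465.
Overall proportion = Σ (Nₕ/N)·p̂ₕ.
Σ Nₕp̂ₕ = 6710.006 + 5309.473 + 7605.906 = 19625.385.
19625.385 / 39465 = 0.49729... → 0.497.

0.497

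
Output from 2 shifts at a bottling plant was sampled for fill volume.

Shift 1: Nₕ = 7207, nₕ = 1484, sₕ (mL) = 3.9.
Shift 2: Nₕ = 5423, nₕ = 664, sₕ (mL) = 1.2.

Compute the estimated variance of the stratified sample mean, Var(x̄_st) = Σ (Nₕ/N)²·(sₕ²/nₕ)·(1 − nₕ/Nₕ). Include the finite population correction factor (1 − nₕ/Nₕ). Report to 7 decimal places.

N = 12630; Wₕ = Nₕ/N.
shift 1: (7207/12630)²·3.9²/1484·(1 − 1484/7207) = 0.0026501282
shift 2: (5423/12630)²·1.2²/664·(1 − 664/5423) = 0.0003508674
Sum = 0.0030009956 → 0.0030010.

0.0030010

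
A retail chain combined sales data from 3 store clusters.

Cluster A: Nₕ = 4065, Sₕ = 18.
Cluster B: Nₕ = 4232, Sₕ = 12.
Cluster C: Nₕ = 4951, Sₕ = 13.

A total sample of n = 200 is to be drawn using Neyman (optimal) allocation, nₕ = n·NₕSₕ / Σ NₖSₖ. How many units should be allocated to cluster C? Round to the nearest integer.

A: NₕSₕ = 4065·18 = 73170
B: NₕSₕ = 4232·12 = 50784
C: NₕSₕ = 4951·13 = 64363
Σ NₕSₕ = 188317.
n_C = 200·64363/188317 = 68.356... → 68.

68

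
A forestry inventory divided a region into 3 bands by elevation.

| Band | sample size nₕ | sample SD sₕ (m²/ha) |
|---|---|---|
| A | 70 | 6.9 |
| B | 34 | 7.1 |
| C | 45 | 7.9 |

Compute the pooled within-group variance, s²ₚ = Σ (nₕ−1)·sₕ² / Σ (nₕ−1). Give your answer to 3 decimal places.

Degrees of freedom: 69 + 33 + 44 = 146.
Σ(nₕ−1)sₕ² = 69·47.61 + 33·50.41 + 44·62.41 = 7694.66.
s²ₚ = 7694.66 / 146 = 52.70315... → 52.703.

52.703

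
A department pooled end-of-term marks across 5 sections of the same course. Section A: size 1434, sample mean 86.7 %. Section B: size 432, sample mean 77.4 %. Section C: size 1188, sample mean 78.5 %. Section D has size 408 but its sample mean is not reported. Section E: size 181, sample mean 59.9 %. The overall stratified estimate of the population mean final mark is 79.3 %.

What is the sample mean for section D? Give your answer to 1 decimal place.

66.2

N = 1434 + 432 + 1188 + 408 + 181 = 3643.
Overall total = μ·N = 79.3·3643 = 288889.9.
Subtract the known strata: 1434·86.7 + 432·77.4 + 1188·78.5 + 181·59.9 = 261864.5.
Remaining total for section D: 288889.9 − 261864.5 = 27025.4.
Divide by its size: 27025.4 / 408 = 66.239... → 66.2.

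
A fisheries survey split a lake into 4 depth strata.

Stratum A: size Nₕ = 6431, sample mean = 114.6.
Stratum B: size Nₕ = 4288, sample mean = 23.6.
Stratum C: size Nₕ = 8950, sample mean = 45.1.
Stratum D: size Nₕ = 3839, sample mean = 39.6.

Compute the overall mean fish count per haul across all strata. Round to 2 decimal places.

59.29

N = 6431 + 4288 + 8950 + 3839 = 23508.
Weight each subgroup mean by Nₕ/N and sum.
Σ Nₕx̄ₕ = 6431·114.6 + 4288·23.6 + 8950·45.1 + 3839·39.6 = 736992.6 + 101196.8 + 403645 + 152024.4 = 1393858.8.
Divide by N: 1393858.8 / 23508 = 59.2930... → 59.29.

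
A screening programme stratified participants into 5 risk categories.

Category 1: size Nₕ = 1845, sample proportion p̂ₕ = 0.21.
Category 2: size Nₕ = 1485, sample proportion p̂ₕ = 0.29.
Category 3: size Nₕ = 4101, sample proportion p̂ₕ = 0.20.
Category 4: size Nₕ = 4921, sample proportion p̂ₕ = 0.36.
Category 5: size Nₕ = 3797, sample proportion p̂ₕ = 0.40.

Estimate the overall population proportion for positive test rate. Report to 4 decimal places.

0.3052

N = 1845 + 1485 + 4101 + 4921 + 3797 = 16149.
Overall proportion = Σ (Nₕ/N)·p̂ₕ.
Σ Nₕp̂ₕ = 387.45 + 430.65 + 820.2 + 1771.56 + 1518.8 = 4928.66.
4928.66 / 16149 = 0.305199... → 0.3052.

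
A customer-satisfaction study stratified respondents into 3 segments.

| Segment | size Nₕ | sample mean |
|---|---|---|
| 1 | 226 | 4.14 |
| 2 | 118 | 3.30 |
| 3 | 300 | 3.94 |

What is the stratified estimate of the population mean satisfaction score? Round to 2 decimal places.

3.89

x̄_st = (Σ Nₕx̄ₕ) / (Σ Nₕ) = (226·4.14 + 118·3.30 + 300·3.94) / 644
= 2507.04 / 644 = 3.8929... → 3.89.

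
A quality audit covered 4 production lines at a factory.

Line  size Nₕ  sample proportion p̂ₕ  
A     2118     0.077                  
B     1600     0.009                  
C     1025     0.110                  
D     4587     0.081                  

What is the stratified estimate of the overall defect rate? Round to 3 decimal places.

0.071

Wₕ = Nₕ/N with N = 9330: 0.2270, 0.1715, 0.1099, 0.4916.
p̂_st = 0.2270·0.077 + 0.1715·0.009 + 0.1099·0.110 + 0.4916·0.081 ≈ 0.07093... → 0.071.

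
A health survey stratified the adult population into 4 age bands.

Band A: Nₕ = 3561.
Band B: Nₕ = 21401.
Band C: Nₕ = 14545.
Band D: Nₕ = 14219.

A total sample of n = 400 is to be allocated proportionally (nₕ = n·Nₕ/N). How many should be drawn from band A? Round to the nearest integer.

27

Share of band A = 3561/53726 = 0.06628.
Allocate 400 × 0.06628 = 26.512... → 27.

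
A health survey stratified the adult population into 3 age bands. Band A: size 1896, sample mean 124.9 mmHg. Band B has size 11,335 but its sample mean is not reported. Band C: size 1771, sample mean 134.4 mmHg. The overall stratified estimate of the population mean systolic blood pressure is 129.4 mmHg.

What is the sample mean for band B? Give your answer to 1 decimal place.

129.4

N = 1896 + 11335 + 1771 = 15002.
Overall total = μ·N = 129.4·15002 = 1941258.8.
Subtract the known strata: 1896·124.9 + 1771·134.4 = 474832.8.
Remaining total for band B: 1941258.8 − 474832.8 = 1466426.
Divide by its size: 1466426 / 11335 = 129.372... → 129.4.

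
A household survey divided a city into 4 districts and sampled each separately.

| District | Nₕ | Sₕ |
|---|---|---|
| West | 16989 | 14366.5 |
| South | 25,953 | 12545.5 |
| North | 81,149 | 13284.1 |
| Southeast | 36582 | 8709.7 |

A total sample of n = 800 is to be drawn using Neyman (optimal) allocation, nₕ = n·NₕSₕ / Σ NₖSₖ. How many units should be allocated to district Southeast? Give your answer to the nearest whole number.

Σ NₕSₕ = 16989·14366.5 + 25953·12545.5 + 81149·13284.1 + 36582·8709.7 = 1966275506.3.
Share for Southeast: 318618245.4/1966275506.3 = 0.16204.
n_Southeast = 800 × 0.16204 = 129.633... → 130.

130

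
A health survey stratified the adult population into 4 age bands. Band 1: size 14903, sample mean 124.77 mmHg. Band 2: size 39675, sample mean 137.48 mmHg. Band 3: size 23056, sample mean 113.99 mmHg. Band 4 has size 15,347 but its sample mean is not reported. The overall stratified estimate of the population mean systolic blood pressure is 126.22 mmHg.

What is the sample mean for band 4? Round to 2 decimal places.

116.89

N = 14903 + 39675 + 23056 + 15347 = 92981.
Overall total = μ·N = 126.22·92981 = 11736061.82.
Subtract the known strata: 14903·124.77 + 39675·137.48 + 23056·113.99 = 9942119.75.
Remaining total for band 4: 11736061.82 − 9942119.75 = 1793942.07.
Divide by its size: 1793942.07 / 15347 = 116.8920... → 116.89.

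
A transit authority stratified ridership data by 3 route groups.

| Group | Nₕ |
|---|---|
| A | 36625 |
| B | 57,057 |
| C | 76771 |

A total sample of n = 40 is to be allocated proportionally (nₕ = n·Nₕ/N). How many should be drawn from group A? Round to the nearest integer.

9

Share of group A = 36625/170453 = 0.21487.
Allocate 40 × 0.21487 = 8.595... → 9.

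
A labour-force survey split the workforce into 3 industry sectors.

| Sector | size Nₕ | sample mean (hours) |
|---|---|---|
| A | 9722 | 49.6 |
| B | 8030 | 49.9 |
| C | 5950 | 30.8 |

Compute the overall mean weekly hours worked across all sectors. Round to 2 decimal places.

44.98

x̄_st = (Σ Nₕx̄ₕ) / (Σ Nₕ) = (9722·49.6 + 8030·49.9 + 5950·30.8) / 23702
= 1066168.2 / 23702 = 44.9822... → 44.98.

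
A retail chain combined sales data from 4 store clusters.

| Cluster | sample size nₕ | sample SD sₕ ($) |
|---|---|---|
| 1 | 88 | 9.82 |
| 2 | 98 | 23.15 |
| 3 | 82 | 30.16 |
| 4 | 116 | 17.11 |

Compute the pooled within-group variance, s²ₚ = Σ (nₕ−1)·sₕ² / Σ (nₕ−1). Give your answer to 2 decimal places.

441.37

1: (88−1)·9.82² = 87·96.4324 = 8389.6188
2: (98−1)·23.15² = 97·535.9225 = 51984.4825
3: (82−1)·30.16² = 81·909.6256 = 73679.6736
4: (116−1)·17.11² = 115·292.7521 = 33666.4915
Numerator = 167720.2664; denominator = Σ(nₕ−1) = 380.
s²ₚ = 167720.2664/380 = 441.3691... → 441.37.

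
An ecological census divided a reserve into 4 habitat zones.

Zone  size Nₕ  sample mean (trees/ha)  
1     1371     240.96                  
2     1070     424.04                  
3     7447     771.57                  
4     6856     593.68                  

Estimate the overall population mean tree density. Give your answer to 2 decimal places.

633.08

x̄_st = (Σ Nₕx̄ₕ) / (Σ Nₕ) = (1371·240.96 + 1070·424.04 + 7447·771.57 + 6856·593.68) / 16744
= 10600230.83 / 16744 = 633.0764... → 633.08.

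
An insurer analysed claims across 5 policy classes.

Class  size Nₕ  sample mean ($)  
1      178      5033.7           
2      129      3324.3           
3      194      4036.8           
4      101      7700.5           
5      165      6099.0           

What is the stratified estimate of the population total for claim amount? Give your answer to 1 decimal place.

3892058.0

1: 178·5033.7 = 895998.6
2: 129·3324.3 = 428834.7
3: 194·4036.8 = 783139.2
4: 101·7700.5 = 777750.5
5: 165·6099.0 = 1006335
τ̂ = Σ Nₕx̄ₕ = 3892058.0.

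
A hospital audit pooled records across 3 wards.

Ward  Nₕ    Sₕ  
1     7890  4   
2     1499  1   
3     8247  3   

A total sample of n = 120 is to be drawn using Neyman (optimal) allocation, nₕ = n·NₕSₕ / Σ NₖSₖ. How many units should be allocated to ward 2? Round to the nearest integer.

3

Σ NₕSₕ = 7890·4 + 1499·1 + 8247·3 = 57800.
Share for 2: 1499/57800 = 0.02593.
n_2 = 120 × 0.02593 = 3.112... → 3.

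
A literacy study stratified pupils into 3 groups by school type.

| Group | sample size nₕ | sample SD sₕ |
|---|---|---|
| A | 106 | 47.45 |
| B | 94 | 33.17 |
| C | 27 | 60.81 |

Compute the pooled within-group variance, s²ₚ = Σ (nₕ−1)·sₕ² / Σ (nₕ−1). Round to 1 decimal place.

Degrees of freedom: 105 + 93 + 26 = 224.
Σ(nₕ−1)sₕ² = 105·2251.5025 + 93·1100.2489 + 26·3697.8561 = 434875.1688.
s²ₚ = 434875.1688 / 224 = 1941.407... → 1941.4.

1941.4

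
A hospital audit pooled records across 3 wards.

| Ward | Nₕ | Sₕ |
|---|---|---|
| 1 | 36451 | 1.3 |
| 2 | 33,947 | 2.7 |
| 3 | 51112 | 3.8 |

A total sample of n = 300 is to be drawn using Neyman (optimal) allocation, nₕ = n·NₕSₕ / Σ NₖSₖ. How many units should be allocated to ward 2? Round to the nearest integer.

Σ NₕSₕ = 36451·1.3 + 33947·2.7 + 51112·3.8 = 333268.8.
Share for 2: 91656.9/333268.8 = 0.27502.
n_2 = 300 × 0.27502 = 82.507... → 83.

83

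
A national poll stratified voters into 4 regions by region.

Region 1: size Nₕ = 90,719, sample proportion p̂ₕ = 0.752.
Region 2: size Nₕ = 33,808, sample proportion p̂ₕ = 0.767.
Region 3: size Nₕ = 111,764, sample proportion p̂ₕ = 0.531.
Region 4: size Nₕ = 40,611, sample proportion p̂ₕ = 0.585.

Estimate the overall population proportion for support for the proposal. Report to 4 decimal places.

Wₕ = Nₕ/N with N = 276902: 0.3276, 0.1221, 0.4036, 0.1467.
p̂_st = 0.3276·0.752 + 0.1221·0.767 + 0.4036·0.531 + 0.1467·0.585 ≈ 0.640138... → 0.6401.

0.6401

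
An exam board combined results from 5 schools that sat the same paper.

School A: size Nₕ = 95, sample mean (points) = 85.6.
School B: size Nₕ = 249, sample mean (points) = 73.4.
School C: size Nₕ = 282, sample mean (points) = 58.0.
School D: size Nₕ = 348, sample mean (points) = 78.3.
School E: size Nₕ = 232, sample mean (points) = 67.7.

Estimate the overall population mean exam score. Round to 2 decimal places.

N = 1206; weights Wₕ = Nₕ/N = (0.0788, 0.2065, 0.2338, 0.2886, 0.1924).
x̄_st = Σ Wₕ·x̄ₕ = 0.0788·85.6 + 0.2065·73.4 + 0.2338·58.0 + 0.2886·78.3 + 0.1924·67.7 ≈ 71.0774...
→ 71.08.

71.08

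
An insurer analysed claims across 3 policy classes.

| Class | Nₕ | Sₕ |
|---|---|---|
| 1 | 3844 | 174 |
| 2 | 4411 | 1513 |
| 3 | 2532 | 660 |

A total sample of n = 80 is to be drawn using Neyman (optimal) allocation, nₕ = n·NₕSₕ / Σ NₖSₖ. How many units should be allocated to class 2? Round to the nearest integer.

Σ NₕSₕ = 3844·174 + 4411·1513 + 2532·660 = 9013819.
Share for 2: 6673843/9013819 = 0.74040.
n_2 = 80 × 0.74040 = 59.232... → 59.

59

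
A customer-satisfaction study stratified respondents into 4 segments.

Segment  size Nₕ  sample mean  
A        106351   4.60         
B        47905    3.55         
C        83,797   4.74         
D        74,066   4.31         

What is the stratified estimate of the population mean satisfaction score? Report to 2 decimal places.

x̄_st = (Σ Nₕx̄ₕ) / (Σ Nₕ) = (106351·4.60 + 47905·3.55 + 83797·4.74 + 74066·4.31) / 312119
= 1375699.59 / 312119 = 4.4076... → 4.41.

4.41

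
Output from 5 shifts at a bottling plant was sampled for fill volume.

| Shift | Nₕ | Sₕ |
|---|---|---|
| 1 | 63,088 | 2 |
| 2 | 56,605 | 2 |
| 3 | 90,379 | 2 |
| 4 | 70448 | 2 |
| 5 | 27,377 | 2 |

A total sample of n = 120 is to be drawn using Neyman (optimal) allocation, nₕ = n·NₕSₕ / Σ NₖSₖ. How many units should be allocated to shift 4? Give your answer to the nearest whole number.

27

Σ NₕSₕ = 63088·2 + 56605·2 + 90379·2 + 70448·2 + 27377·2 = 615794.
Share for 4: 140896/615794 = 0.22880.
n_4 = 120 × 0.22880 = 27.456... → 27.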